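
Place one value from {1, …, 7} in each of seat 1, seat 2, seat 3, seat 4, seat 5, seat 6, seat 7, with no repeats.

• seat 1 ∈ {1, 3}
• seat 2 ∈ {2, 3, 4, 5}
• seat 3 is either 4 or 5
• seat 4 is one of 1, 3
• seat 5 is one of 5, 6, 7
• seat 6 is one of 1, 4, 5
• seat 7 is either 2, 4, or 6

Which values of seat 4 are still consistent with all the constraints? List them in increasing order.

The 7 variables draw from only 7 values {1, 2, 3, 4, 5, 6, 7}, so each is used; only seat 5 can be 7, hence seat 5 = 7.
Among the 6 still-open variables, 6 fits only seat 7 (and all 6 values in {1, 2, 3, 4, 5, 6} must be used), so seat 7 = 6.
Among the 5 still-open variables, 2 fits only seat 2 (and all 5 values in {1, 2, 3, 4, 5} must be used), so seat 2 = 2.
seat 1 and seat 4 between them cover only {1, 3} — a naked pair. Remove those values from seat 6.
No further eliminations apply; seat 4 can still be any of 1, 3.

1, 3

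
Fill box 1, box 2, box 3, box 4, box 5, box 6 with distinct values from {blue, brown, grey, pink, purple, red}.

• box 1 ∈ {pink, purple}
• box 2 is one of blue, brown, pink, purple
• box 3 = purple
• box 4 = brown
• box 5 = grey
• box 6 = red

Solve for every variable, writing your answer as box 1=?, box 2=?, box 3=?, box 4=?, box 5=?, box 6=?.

box 1=pink, box 2=blue, box 3=purple, box 4=brown, box 5=grey, box 6=red

box 3's domain is down to {purple}, so box 3 = purple. Strike purple from box 1, box 2.
That leaves box 4 = brown. Eliminate brown elsewhere: box 2.
box 5's domain is down to {grey}, so box 5 = grey.
That leaves box 6 = red.
box 1 has just one choice, so box 1 = pink. Strike pink from box 2.
That leaves box 2 = blue.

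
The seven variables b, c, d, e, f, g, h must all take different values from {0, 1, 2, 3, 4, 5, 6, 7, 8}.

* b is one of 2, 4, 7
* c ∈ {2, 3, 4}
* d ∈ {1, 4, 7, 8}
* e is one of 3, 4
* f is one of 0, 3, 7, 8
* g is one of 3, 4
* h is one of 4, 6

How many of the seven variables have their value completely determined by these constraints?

3

e and g share exactly the 2 values {3, 4}; by pigeonhole those values go to them, so strike 3, 4 from b, c, d, f, h.
That leaves c = 2. Strike 2 from b.
That leaves h = 6.
That leaves b = 7. Eliminate 7 elsewhere: d, f.
Determined: b=7, c=2, h=6. The other variables each still have more than one consistent value. That makes 3.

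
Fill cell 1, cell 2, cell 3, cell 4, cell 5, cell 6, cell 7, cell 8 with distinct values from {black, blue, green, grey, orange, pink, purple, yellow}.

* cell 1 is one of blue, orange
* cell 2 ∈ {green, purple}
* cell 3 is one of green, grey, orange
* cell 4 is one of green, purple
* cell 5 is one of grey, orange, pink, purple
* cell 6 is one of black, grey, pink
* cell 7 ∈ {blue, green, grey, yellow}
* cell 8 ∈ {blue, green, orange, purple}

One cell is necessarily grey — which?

The 8 variables together cover exactly {black, blue, green, grey, orange, pink, purple, yellow} — 8 values for 8 variables — and black appears only in cell 6's list, so cell 6 = black.
The 7 still-open variables draw from only 7 values {blue, green, grey, orange, pink, purple, yellow}, so each is used; only cell 5 can be pink, hence cell 5 = pink.
The 6 still-open variables together cover exactly {blue, green, grey, orange, purple, yellow} — 6 values for 6 variables — and yellow appears only in cell 7's list, so cell 7 = yellow.
The 5 still-open variables together cover exactly {blue, green, grey, orange, purple} — 5 values for 5 variables — and grey appears only in cell 3's list, so cell 3 = grey.

cell 3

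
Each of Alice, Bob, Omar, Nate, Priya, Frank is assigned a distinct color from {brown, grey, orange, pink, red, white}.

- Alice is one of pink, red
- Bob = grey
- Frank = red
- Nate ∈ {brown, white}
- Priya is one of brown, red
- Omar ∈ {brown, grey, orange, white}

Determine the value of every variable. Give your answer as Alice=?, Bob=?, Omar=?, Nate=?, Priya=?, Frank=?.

Alice=pink, Bob=grey, Omar=orange, Nate=white, Priya=brown, Frank=red

Bob must be grey (only option left). So Omar can't be grey.
Frank's domain is down to {red}, so Frank = red. Remove red from Alice, Priya.
That leaves Alice = pink.
Priya's domain is down to {brown}, so Priya = brown. Remove brown from Omar, Nate.
That leaves Nate = white. So Omar can't be white.
That leaves Omar = orange.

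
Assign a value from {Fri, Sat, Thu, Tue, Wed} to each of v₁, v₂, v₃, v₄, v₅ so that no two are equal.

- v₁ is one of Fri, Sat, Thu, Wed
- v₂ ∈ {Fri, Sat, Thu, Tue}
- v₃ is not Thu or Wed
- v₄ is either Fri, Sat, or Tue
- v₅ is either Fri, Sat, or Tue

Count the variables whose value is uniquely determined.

Among the 5 variables, Wed fits only v₁ (and all 5 values in {Fri, Sat, Thu, Tue, Wed} must be used), so v₁ = Wed.
Among the 4 still-open variables, Thu fits only v₂ (and all 4 values in {Fri, Sat, Thu, Tue} must be used), so v₂ = Thu.
Determined: v₁=Wed, v₂=Thu. The other variables each still have more than one consistent value. That makes 2.

2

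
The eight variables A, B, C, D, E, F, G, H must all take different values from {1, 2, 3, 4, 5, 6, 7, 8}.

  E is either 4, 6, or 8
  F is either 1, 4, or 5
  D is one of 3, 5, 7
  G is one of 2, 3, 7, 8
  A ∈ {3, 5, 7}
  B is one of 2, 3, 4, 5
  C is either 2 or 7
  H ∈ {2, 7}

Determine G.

The 8 variables together cover exactly {1, 2, 3, 4, 5, 6, 7, 8} — 8 values for 8 variables — and 1 appears only in F's list, so F = 1.
The 7 still-open variables together cover exactly {2, 3, 4, 5, 6, 7, 8} — 7 values for 7 variables — and 6 appears only in E's list, so E = 6.
The 6 still-open variables draw from only 6 values {2, 3, 4, 5, 7, 8}, so each is used; only B can be 4, hence B = 4.
The 5 still-open variables draw from only 5 values {2, 3, 5, 7, 8}, so each is used; only G can be 8, hence G = 8.

8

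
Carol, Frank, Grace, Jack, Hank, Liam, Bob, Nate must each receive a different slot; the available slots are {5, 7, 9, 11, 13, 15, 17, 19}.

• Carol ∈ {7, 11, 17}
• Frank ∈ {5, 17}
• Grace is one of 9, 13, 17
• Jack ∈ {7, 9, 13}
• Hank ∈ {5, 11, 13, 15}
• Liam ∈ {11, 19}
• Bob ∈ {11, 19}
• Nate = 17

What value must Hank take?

15

Nate's domain is down to {17}, so Nate = 17. So Carol, Frank, Grace can't be 17.
Frank has just one choice, so Frank = 5. Eliminate 5 elsewhere: Hank.
The 6 still-open variables together cover exactly {7, 9, 11, 13, 15, 19} — 6 values for 6 variables — and 15 appears only in Hank's list, so Hank = 15.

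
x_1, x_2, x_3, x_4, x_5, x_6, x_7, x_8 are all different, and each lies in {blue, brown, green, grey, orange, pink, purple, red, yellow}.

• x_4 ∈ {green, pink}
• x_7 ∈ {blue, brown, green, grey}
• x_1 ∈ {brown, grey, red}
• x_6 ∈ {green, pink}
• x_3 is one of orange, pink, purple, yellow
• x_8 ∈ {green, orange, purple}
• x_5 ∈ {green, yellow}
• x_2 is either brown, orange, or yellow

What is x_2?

brown

x_4 and x_6 share exactly the 2 values {green, pink}; by pigeonhole those values go to them, so strike green, pink from x_3, x_5, x_7, x_8.
x_5 has just one choice, so x_5 = yellow. Strike yellow from x_2, x_3.
The 2 variables x_3 and x_8 are confined to {orange, purple}, which locks those values in; drop them from x_2.
So x_2 = brown.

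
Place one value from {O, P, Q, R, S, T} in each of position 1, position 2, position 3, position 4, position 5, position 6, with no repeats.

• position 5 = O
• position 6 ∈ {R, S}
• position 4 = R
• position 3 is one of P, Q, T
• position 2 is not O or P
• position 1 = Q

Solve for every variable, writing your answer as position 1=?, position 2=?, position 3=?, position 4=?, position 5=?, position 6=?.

position 1's domain is down to {Q}, so position 1 = Q. So position 2, position 3 can't be Q.
That leaves position 4 = R. Eliminate R elsewhere: position 2, position 6.
position 5 must be O (only option left).
position 6 must be S (only option left). Remove S from position 2.
position 2's domain is down to {T}, so position 2 = T. Remove T from position 3.
That leaves position 3 = P.

position 1=Q, position 2=T, position 3=P, position 4=R, position 5=O, position 6=S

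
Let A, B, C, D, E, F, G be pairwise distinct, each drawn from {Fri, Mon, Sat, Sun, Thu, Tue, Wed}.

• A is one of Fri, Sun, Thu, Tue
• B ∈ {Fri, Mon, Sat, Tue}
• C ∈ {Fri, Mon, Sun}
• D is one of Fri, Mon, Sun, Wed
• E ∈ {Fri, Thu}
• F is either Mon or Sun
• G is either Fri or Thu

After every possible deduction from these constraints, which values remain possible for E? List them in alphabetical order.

Among the 7 variables, Sat fits only B (and all 7 values in {Fri, Mon, Sat, Sun, Thu, Tue, Wed} must be used), so B = Sat.
The 6 still-open variables draw from only 6 values {Fri, Mon, Sun, Thu, Tue, Wed}, so each is used; only A can be Tue, hence A = Tue.
Among the 5 still-open variables, Wed fits only D (and all 5 values in {Fri, Mon, Sun, Thu, Wed} must be used), so D = Wed.
The 2 variables E and G are confined to {Fri, Thu}, which locks those values in; drop them from C.
No further eliminations apply; E can still be any of Fri, Thu.

Fri, Thu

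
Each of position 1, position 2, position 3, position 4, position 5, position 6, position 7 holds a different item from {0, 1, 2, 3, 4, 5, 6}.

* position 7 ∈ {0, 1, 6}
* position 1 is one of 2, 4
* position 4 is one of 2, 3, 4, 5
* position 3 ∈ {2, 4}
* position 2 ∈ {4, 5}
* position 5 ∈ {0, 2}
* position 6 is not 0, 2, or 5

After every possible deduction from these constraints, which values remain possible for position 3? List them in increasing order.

position 1 and position 3 between them cover only {2, 4} — a naked pair. Remove those values from position 2, position 4, position 5, position 6.
position 2 has just one choice, so position 2 = 5. So position 4 can't be 5.
position 4 has just one choice, so position 4 = 3. Strike 3 from position 6.
position 5's domain is down to {0}, so position 5 = 0. Eliminate 0 elsewhere: position 7.
No further eliminations apply; position 3 can still be any of 2, 4.

2, 4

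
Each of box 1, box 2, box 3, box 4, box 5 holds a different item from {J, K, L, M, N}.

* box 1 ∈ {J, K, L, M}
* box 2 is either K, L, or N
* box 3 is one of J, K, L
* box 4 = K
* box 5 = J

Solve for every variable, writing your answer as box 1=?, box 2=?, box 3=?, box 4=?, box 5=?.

box 1=M, box 2=N, box 3=L, box 4=K, box 5=J

box 4 has just one choice, so box 4 = K. Strike K from box 1, box 2, box 3.
box 5 has just one choice, so box 5 = J. Strike J from box 1, box 3.
box 3 has just one choice, so box 3 = L. Remove L from box 1, box 2.
box 1 has just one choice, so box 1 = M.
box 2 has just one choice, so box 2 = N.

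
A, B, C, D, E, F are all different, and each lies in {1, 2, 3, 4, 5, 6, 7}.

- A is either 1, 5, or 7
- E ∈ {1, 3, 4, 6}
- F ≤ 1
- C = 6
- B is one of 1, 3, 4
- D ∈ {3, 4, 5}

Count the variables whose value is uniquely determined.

4

C has just one choice, so C = 6. Strike 6 from E.
That leaves F = 1. So A, B, E can't be 1.
The 4 still-open variables draw from only 4 values {3, 4, 5, 7}, so each is used; only A can be 7, hence A = 7.
The 3 still-open variables draw from only 3 values {3, 4, 5}, so each is used; only D can be 5, hence D = 5.
Determined: A=7, C=6, D=5, F=1. The other variables each still have more than one consistent value. That makes 4.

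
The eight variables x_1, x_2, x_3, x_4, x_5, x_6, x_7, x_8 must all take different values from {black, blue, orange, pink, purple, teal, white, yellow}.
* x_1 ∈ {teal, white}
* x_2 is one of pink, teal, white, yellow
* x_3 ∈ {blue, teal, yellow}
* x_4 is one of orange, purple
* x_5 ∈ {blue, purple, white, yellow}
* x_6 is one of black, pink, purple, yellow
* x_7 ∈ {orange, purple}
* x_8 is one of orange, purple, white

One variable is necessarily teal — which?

The 8 variables draw from only 8 values {black, blue, orange, pink, purple, teal, white, yellow}, so each is used; only x_6 can be black, hence x_6 = black.
The 7 still-open variables together cover exactly {blue, orange, pink, purple, teal, white, yellow} — 7 values for 7 variables — and pink appears only in x_2's list, so x_2 = pink.
The 2 variables x_4 and x_7 are confined to {orange, purple}, which locks those values in; drop them from x_5, x_8.
x_8's domain is down to {white}, so x_8 = white. Strike white from x_1, x_5.
So teal goes to x_1.

x_1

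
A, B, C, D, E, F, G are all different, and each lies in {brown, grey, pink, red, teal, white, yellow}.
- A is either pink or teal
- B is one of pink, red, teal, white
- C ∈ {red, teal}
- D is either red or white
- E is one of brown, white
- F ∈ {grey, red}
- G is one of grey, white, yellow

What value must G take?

yellow

The 7 variables together cover exactly {brown, grey, pink, red, teal, white, yellow} — 7 values for 7 variables — and brown appears only in E's list, so E = brown.
Among the 6 still-open variables, yellow fits only G (and all 6 values in {grey, pink, red, teal, white, yellow} must be used), so G = yellow.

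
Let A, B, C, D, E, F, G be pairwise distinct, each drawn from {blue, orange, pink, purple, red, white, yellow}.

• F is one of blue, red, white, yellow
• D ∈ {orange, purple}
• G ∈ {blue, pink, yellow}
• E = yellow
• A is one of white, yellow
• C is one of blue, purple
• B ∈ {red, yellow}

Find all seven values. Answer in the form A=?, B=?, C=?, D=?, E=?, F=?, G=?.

A=white, B=red, C=purple, D=orange, E=yellow, F=blue, G=pink

E must be yellow (only option left). Strike yellow from A, B, F, G.
A must be white (only option left). Remove white from F.
That leaves B = red. Eliminate red elsewhere: F.
That leaves F = blue. So C, G can't be blue.
G's domain is down to {pink}, so G = pink.
C's domain is down to {purple}, so C = purple. Eliminate purple elsewhere: D.
D has just one choice, so D = orange.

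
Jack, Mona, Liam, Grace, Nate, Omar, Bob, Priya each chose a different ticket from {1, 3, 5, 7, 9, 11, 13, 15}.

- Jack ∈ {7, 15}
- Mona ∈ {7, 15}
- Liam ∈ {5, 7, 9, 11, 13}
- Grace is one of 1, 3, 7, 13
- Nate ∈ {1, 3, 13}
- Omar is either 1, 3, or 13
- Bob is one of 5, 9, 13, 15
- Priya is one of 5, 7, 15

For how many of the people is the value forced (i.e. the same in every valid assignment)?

The 8 variables together cover exactly {1, 3, 5, 7, 9, 11, 13, 15} — 8 values for 8 variables — and 11 appears only in Liam's list, so Liam = 11.
Among the 7 still-open variables, 9 fits only Bob (and all 7 values in {1, 3, 5, 7, 9, 13, 15} must be used), so Bob = 9.
The 6 still-open variables together cover exactly {1, 3, 5, 7, 13, 15} — 6 values for 6 variables — and 5 appears only in Priya's list, so Priya = 5.
The 2 variables Jack and Mona are confined to {7, 15}, which locks those values in; drop them from Grace.
Determined: Liam=11, Bob=9, Priya=5. The other people each still have more than one consistent value. That makes 3.

3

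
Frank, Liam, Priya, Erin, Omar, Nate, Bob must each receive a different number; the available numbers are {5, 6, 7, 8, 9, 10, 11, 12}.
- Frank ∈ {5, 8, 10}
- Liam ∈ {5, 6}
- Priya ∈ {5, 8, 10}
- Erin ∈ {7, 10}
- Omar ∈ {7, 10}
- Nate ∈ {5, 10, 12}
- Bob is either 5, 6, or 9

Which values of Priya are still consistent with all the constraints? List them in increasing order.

The 7 variables draw from only 7 values {5, 6, 7, 8, 9, 10, 12}, so each is used; only Bob can be 9, hence Bob = 9.
The 6 still-open variables draw from only 6 values {5, 6, 7, 8, 10, 12}, so each is used; only Liam can be 6, hence Liam = 6.
Among the 5 still-open variables, 12 fits only Nate (and all 5 values in {5, 7, 8, 10, 12} must be used), so Nate = 12.
Erin and Omar share exactly the 2 values {7, 10}; by pigeonhole those values go to them, so strike 7, 10 from Frank, Priya.
No further eliminations apply; Priya can still be any of 5, 8.

5, 8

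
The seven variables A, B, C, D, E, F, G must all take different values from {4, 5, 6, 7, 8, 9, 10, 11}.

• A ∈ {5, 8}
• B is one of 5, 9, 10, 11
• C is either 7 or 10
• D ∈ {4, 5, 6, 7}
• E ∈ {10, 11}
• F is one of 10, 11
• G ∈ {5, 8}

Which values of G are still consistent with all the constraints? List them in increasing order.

The 2 variables A and G are confined to {5, 8}, which locks those values in; drop them from B, D.
E and F between them cover only {10, 11} — a naked pair. Remove those values from B, C.
B's domain is down to {9}, so B = 9.
C has just one choice, so C = 7. So D can't be 7.
No further eliminations apply; G can still be any of 5, 8.

5, 8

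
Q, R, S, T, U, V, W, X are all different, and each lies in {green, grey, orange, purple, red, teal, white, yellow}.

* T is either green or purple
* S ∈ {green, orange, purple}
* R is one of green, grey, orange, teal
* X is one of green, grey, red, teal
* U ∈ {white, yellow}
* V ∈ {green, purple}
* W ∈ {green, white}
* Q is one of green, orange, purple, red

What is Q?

The 8 variables draw from only 8 values {green, grey, orange, purple, red, teal, white, yellow}, so each is used; only U can be yellow, hence U = yellow.
The 7 still-open variables together cover exactly {green, grey, orange, purple, red, teal, white} — 7 values for 7 variables — and white appears only in W's list, so W = white.
T and V share exactly the 2 values {green, purple}; by pigeonhole those values go to them, so strike green, purple from Q, R, S, X.
S has just one choice, so S = orange. Strike orange from Q, R.
So Q = red.

red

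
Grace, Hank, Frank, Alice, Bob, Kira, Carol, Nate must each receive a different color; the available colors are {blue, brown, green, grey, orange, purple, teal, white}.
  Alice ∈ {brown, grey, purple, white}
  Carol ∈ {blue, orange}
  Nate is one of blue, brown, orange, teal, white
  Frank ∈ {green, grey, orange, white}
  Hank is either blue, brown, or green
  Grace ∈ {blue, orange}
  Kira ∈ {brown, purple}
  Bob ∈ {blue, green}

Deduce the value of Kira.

The 8 variables draw from only 8 values {blue, brown, green, grey, orange, purple, teal, white}, so each is used; only Nate can be teal, hence Nate = teal.
Grace and Carol share exactly the 2 values {blue, orange}; by pigeonhole those values go to them, so strike blue, orange from Hank, Frank, Bob.
Bob must be green (only option left). Eliminate green elsewhere: Hank, Frank.
Hank must be brown (only option left). Strike brown from Alice, Kira.
So Kira = purple.

purple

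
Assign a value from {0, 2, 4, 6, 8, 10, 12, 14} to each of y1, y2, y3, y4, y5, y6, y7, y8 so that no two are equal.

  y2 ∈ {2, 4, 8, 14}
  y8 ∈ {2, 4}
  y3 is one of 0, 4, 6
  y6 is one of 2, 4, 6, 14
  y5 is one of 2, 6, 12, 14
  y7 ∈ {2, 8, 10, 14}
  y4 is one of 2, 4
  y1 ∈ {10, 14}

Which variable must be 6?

y6

The 8 variables draw from only 8 values {0, 2, 4, 6, 8, 10, 12, 14}, so each is used; only y3 can be 0, hence y3 = 0.
The 7 still-open variables together cover exactly {2, 4, 6, 8, 10, 12, 14} — 7 values for 7 variables — and 12 appears only in y5's list, so y5 = 12.
The 6 still-open variables draw from only 6 values {2, 4, 6, 8, 10, 14}, so each is used; only y6 can be 6, hence y6 = 6.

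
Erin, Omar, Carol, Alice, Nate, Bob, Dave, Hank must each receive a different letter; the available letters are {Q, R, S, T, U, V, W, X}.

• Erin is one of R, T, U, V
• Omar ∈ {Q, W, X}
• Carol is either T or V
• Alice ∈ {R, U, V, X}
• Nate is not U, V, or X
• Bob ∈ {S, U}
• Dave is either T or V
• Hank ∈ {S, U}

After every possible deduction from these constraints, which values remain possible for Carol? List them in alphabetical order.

Carol and Dave between them cover only {T, V} — a naked pair. Remove those values from Erin, Alice, Nate.
Bob and Hank between them cover only {S, U} — a naked pair. Remove those values from Erin, Alice, Nate.
That leaves Erin = R. Strike R from Alice, Nate.
Alice has just one choice, so Alice = X. Eliminate X elsewhere: Omar.
No further eliminations apply; Carol can still be any of T, V.

T, V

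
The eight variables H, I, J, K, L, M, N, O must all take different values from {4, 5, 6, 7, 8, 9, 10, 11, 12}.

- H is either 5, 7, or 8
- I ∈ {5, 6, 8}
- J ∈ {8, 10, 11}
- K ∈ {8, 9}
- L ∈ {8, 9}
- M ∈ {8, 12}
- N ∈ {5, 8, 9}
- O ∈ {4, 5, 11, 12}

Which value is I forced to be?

6

The 2 variables K and L are confined to {8, 9}, which locks those values in; drop them from H, I, J, M, N.
That leaves M = 12. So O can't be 12.
N's domain is down to {5}, so N = 5. So H, I, O can't be 5.
So I = 6.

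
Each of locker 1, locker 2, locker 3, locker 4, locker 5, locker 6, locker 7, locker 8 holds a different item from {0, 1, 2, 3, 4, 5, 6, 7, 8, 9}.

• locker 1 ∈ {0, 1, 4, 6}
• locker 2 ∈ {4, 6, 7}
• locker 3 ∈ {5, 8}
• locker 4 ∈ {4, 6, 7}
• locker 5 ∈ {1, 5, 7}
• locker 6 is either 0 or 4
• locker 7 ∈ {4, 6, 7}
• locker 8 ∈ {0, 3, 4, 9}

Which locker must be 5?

locker 5

locker 2, locker 4, locker 7 share exactly the 3 values {4, 6, 7}; by pigeonhole those values go to them, so strike 4, 6, 7 from locker 1, locker 5, locker 6, locker 8.
locker 6 has just one choice, so locker 6 = 0. Remove 0 from locker 1, locker 8.
locker 1's domain is down to {1}, so locker 1 = 1. So locker 5 can't be 1.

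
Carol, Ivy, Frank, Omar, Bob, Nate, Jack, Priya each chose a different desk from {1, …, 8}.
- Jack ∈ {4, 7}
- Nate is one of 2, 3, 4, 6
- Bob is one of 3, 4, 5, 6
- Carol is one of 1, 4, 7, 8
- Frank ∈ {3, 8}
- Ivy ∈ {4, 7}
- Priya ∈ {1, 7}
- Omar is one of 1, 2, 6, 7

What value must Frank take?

3

The 8 variables together cover exactly {1, 2, 3, 4, 5, 6, 7, 8} — 8 values for 8 variables — and 5 appears only in Bob's list, so Bob = 5.
Ivy and Jack share exactly the 2 values {4, 7}; by pigeonhole those values go to them, so strike 4, 7 from Carol, Omar, Nate, Priya.
Priya has just one choice, so Priya = 1. Eliminate 1 elsewhere: Carol, Omar.
Carol has just one choice, so Carol = 8. Remove 8 from Frank.
So Frank = 3.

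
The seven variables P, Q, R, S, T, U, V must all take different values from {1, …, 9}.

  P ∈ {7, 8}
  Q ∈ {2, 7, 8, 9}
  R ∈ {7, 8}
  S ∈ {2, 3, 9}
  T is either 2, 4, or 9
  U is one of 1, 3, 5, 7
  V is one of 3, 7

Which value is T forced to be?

4

The 2 variables P and R are confined to {7, 8}, which locks those values in; drop them from Q, U, V.
That leaves V = 3. Eliminate 3 elsewhere: S, U.
Q and S between them cover only {2, 9} — a naked pair. Remove those values from T.
So T = 4.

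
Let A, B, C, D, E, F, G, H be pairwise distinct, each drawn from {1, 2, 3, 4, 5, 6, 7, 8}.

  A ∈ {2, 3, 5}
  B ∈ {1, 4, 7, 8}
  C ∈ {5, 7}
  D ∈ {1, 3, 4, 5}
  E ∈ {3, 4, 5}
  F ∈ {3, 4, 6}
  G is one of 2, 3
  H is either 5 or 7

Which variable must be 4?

E

The 8 variables draw from only 8 values {1, 2, 3, 4, 5, 6, 7, 8}, so each is used; only F can be 6, hence F = 6.
The 7 still-open variables together cover exactly {1, 2, 3, 4, 5, 7, 8} — 7 values for 7 variables — and 8 appears only in B's list, so B = 8.
Among the 6 still-open variables, 1 fits only D (and all 6 values in {1, 2, 3, 4, 5, 7} must be used), so D = 1.
Among the 5 still-open variables, 4 fits only E (and all 5 values in {2, 3, 4, 5, 7} must be used), so E = 4.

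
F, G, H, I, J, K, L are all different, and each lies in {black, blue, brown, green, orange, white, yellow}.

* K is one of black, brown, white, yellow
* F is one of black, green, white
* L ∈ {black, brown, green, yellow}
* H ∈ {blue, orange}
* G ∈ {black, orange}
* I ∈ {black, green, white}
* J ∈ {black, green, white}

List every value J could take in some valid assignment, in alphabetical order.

The 7 variables together cover exactly {black, blue, brown, green, orange, white, yellow} — 7 values for 7 variables — and blue appears only in H's list, so H = blue.
Among the 6 still-open variables, orange fits only G (and all 6 values in {black, brown, green, orange, white, yellow} must be used), so G = orange.
F, I, J between them cover only {black, green, white} — a naked triple. Remove those values from K, L.
No further eliminations apply; J can still be any of black, green, white.

black, green, white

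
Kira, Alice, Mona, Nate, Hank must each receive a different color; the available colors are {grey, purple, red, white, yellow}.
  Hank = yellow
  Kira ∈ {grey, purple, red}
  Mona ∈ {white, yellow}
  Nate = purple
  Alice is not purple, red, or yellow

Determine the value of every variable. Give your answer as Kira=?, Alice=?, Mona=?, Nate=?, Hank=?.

Kira=red, Alice=grey, Mona=white, Nate=purple, Hank=yellow

Nate must be purple (only option left). So Kira can't be purple.
Hank has just one choice, so Hank = yellow. Eliminate yellow elsewhere: Mona.
Mona has just one choice, so Mona = white. Eliminate white elsewhere: Alice.
Alice has just one choice, so Alice = grey. Remove grey from Kira.
Kira's domain is down to {red}, so Kira = red.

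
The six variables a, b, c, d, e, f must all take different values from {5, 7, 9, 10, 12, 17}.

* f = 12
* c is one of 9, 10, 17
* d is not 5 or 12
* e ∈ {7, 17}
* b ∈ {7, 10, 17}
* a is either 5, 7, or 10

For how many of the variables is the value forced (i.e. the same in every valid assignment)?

f's domain is down to {12}, so f = 12.
The 5 still-open variables draw from only 5 values {5, 7, 9, 10, 17}, so each is used; only a can be 5, hence a = 5.
Determined: a=5, f=12. The other variables each still have more than one consistent value. That makes 2.

2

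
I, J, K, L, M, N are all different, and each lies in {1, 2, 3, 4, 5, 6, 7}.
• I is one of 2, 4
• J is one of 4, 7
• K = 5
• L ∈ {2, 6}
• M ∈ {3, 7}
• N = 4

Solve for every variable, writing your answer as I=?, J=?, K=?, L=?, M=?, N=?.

K's domain is down to {5}, so K = 5.
N's domain is down to {4}, so N = 4. Eliminate 4 elsewhere: I, J.
I must be 2 (only option left). Remove 2 from L.
J's domain is down to {7}, so J = 7. So M can't be 7.
L has just one choice, so L = 6.
M must be 3 (only option left).

I=2, J=7, K=5, L=6, M=3, N=4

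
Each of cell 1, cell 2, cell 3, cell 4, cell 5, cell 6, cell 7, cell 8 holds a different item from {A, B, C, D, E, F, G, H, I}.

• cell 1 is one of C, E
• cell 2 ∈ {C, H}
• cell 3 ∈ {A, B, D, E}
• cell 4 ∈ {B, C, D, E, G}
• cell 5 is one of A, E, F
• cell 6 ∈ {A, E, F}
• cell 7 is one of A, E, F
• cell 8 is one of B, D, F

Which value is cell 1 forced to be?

C

The 8 variables draw from only 8 values {A, B, C, D, E, F, G, H}, so each is used; only cell 4 can be G, hence cell 4 = G.
The 7 still-open variables together cover exactly {A, B, C, D, E, F, H} — 7 values for 7 variables — and H appears only in cell 2's list, so cell 2 = H.
The 6 still-open variables draw from only 6 values {A, B, C, D, E, F}, so each is used; only cell 1 can be C, hence cell 1 = C.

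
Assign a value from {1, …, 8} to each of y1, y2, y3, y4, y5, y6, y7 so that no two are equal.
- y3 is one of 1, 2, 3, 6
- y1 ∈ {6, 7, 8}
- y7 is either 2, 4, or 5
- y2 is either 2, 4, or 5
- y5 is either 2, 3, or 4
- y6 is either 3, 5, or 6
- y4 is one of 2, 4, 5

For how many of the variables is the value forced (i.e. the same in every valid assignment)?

3

The 3 variables y2, y4, y7 are confined to {2, 4, 5}, which locks those values in; drop them from y3, y5, y6.
y5's domain is down to {3}, so y5 = 3. Strike 3 from y3, y6.
y6 must be 6 (only option left). Eliminate 6 elsewhere: y1, y3.
y3's domain is down to {1}, so y3 = 1.
Determined: y3=1, y5=3, y6=6. The other variables each still have more than one consistent value. That makes 3.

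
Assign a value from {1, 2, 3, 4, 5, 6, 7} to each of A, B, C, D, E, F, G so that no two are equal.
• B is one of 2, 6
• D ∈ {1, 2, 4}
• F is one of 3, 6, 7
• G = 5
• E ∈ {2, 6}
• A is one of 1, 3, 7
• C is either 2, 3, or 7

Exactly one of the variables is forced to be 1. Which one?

A

G has just one choice, so G = 5.
Among the 6 still-open variables, 4 fits only D (and all 6 values in {1, 2, 3, 4, 6, 7} must be used), so D = 4.
Among the 5 still-open variables, 1 fits only A (and all 5 values in {1, 2, 3, 6, 7} must be used), so A = 1.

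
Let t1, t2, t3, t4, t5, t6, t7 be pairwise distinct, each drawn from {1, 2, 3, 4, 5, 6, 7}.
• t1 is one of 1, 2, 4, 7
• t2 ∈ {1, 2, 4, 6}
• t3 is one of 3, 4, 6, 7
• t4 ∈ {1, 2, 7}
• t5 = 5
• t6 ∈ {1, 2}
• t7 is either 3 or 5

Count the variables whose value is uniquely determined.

t5 must be 5 (only option left). So t7 can't be 5.
t7's domain is down to {3}, so t7 = 3. Eliminate 3 elsewhere: t3.
Determined: t5=5, t7=3. The other variables each still have more than one consistent value. That makes 2.

2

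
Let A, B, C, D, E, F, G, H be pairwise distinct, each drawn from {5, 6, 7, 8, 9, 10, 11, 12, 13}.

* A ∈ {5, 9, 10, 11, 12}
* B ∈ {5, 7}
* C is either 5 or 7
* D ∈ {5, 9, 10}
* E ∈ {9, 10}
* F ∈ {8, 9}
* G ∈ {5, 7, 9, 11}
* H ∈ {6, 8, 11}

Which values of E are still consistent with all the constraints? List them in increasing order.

9, 10

Among the 8 variables, 6 fits only H (and all 8 values in {5, 6, 7, 8, 9, 10, 11, 12} must be used), so H = 6.
The 7 still-open variables together cover exactly {5, 7, 8, 9, 10, 11, 12} — 7 values for 7 variables — and 8 appears only in F's list, so F = 8.
The 6 still-open variables draw from only 6 values {5, 7, 9, 10, 11, 12}, so each is used; only A can be 12, hence A = 12.
The 5 still-open variables draw from only 5 values {5, 7, 9, 10, 11}, so each is used; only G can be 11, hence G = 11.
B and C share exactly the 2 values {5, 7}; by pigeonhole those values go to them, so strike 5, 7 from D.
No further eliminations apply; E can still be any of 9, 10.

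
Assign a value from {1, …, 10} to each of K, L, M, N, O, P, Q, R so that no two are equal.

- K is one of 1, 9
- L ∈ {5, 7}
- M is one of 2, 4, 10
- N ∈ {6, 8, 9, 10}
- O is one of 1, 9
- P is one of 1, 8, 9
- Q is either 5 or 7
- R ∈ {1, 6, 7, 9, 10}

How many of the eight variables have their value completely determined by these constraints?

K and O between them cover only {1, 9} — a naked pair. Remove those values from N, P, R.
P must be 8 (only option left). So N can't be 8.
L and Q between them cover only {5, 7} — a naked pair. Remove those values from R.
The 2 variables N and R are confined to {6, 10}, which locks those values in; drop them from M.
Determined: P=8. The other variables each still have more than one consistent value. That makes 1.

1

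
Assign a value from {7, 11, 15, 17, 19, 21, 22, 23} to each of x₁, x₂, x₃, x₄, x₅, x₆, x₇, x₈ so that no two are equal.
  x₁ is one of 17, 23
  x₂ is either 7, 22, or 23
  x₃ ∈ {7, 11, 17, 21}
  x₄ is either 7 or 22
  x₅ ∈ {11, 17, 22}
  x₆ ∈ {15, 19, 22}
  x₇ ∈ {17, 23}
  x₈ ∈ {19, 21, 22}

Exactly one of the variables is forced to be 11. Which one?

Among the 8 variables, 15 fits only x₆ (and all 8 values in {7, 11, 15, 17, 19, 21, 22, 23} must be used), so x₆ = 15.
The 7 still-open variables together cover exactly {7, 11, 17, 19, 21, 22, 23} — 7 values for 7 variables — and 19 appears only in x₈'s list, so x₈ = 19.
Among the 6 still-open variables, 21 fits only x₃ (and all 6 values in {7, 11, 17, 21, 22, 23} must be used), so x₃ = 21.
The 5 still-open variables together cover exactly {7, 11, 17, 22, 23} — 5 values for 5 variables — and 11 appears only in x₅'s list, so x₅ = 11.

x₅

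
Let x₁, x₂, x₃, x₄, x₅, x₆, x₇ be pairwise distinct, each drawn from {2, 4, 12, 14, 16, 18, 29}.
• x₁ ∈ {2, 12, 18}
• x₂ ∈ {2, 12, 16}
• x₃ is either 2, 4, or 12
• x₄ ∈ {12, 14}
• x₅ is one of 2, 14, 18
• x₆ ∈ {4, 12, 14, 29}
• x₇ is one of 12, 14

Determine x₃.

Among the 7 variables, 16 fits only x₂ (and all 7 values in {2, 4, 12, 14, 16, 18, 29} must be used), so x₂ = 16.
Among the 6 still-open variables, 29 fits only x₆ (and all 6 values in {2, 4, 12, 14, 18, 29} must be used), so x₆ = 29.
The 5 still-open variables together cover exactly {2, 4, 12, 14, 18} — 5 values for 5 variables — and 4 appears only in x₃'s list, so x₃ = 4.

4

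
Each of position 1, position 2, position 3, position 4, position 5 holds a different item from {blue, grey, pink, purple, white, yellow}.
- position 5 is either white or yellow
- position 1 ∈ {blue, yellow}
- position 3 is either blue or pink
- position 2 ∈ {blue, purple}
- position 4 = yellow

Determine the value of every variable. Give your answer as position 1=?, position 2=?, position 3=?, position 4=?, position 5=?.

position 1=blue, position 2=purple, position 3=pink, position 4=yellow, position 5=white

position 4's domain is down to {yellow}, so position 4 = yellow. Remove yellow from position 1, position 5.
That leaves position 5 = white.
That leaves position 1 = blue. Eliminate blue elsewhere: position 2, position 3.
position 2 has just one choice, so position 2 = purple.
position 3 must be pink (only option left).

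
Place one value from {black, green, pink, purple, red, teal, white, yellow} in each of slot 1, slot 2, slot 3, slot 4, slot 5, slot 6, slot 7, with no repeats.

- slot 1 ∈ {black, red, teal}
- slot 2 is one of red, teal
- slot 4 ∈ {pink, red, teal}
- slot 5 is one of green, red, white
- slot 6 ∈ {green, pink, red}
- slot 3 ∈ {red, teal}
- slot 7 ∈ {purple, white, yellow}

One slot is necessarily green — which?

slot 2 and slot 3 share exactly the 2 values {red, teal}; by pigeonhole those values go to them, so strike red, teal from slot 1, slot 4, slot 5, slot 6.
slot 1 must be black (only option left).
slot 4 must be pink (only option left). Eliminate pink elsewhere: slot 6.
So green goes to slot 6.

slot 6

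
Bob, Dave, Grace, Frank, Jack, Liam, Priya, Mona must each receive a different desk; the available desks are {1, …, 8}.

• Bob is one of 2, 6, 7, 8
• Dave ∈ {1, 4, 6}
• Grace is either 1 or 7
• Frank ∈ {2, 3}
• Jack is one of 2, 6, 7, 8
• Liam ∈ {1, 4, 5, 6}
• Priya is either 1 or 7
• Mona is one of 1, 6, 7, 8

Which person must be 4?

Dave

The 8 variables together cover exactly {1, 2, 3, 4, 5, 6, 7, 8} — 8 values for 8 variables — and 3 appears only in Frank's list, so Frank = 3.
The 7 still-open variables draw from only 7 values {1, 2, 4, 5, 6, 7, 8}, so each is used; only Liam can be 5, hence Liam = 5.
The 6 still-open variables draw from only 6 values {1, 2, 4, 6, 7, 8}, so each is used; only Dave can be 4, hence Dave = 4.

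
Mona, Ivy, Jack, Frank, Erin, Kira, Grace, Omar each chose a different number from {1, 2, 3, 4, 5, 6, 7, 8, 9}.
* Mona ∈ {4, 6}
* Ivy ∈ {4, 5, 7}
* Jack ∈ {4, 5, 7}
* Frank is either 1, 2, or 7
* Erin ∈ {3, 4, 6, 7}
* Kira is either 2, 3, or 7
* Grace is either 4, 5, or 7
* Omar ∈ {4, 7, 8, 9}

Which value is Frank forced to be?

1

The 3 variables Ivy, Jack, Grace are confined to {4, 5, 7}, which locks those values in; drop them from Mona, Frank, Erin, Kira, Omar.
Mona's domain is down to {6}, so Mona = 6. So Erin can't be 6.
That leaves Erin = 3. Strike 3 from Kira.
Kira has just one choice, so Kira = 2. Eliminate 2 elsewhere: Frank.
So Frank = 1.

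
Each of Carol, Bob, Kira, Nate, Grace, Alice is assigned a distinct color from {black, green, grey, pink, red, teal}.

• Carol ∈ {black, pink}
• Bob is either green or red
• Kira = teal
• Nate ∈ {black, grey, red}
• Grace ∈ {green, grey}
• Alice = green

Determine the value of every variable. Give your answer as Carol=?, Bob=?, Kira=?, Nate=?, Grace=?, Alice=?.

Carol=pink, Bob=red, Kira=teal, Nate=black, Grace=grey, Alice=green

Kira must be teal (only option left).
That leaves Alice = green. So Bob, Grace can't be green.
Bob's domain is down to {red}, so Bob = red. Strike red from Nate.
Grace has just one choice, so Grace = grey. So Nate can't be grey.
Nate must be black (only option left). So Carol can't be black.
That leaves Carol = pink.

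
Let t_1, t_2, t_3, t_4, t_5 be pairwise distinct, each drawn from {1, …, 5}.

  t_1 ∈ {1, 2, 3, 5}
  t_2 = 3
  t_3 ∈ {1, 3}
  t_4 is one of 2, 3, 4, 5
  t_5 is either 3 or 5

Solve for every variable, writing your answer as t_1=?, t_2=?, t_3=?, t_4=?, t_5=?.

t_2 has just one choice, so t_2 = 3. Eliminate 3 elsewhere: t_1, t_3, t_4, t_5.
That leaves t_3 = 1. Eliminate 1 elsewhere: t_1.
t_5 must be 5 (only option left). Remove 5 from t_1, t_4.
t_1 must be 2 (only option left). Strike 2 from t_4.
That leaves t_4 = 4.

t_1=2, t_2=3, t_3=1, t_4=4, t_5=5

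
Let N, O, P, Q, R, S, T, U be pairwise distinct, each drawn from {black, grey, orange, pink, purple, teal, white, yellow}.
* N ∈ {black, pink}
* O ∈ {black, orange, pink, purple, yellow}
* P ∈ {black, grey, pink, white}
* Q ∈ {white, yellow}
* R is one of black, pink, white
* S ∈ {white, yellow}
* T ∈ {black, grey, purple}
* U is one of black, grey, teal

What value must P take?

grey

The 8 variables draw from only 8 values {black, grey, orange, pink, purple, teal, white, yellow}, so each is used; only O can be orange, hence O = orange.
The 7 still-open variables draw from only 7 values {black, grey, pink, purple, teal, white, yellow}, so each is used; only T can be purple, hence T = purple.
Among the 6 still-open variables, teal fits only U (and all 6 values in {black, grey, pink, teal, white, yellow} must be used), so U = teal.
The 5 still-open variables draw from only 5 values {black, grey, pink, white, yellow}, so each is used; only P can be grey, hence P = grey.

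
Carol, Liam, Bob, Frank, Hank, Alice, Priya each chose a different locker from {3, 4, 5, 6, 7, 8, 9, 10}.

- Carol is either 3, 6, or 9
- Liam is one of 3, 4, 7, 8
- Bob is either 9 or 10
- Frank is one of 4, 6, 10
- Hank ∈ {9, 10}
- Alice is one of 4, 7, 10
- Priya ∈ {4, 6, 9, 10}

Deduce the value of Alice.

7

The 7 variables together cover exactly {3, 4, 6, 7, 8, 9, 10} — 7 values for 7 variables — and 8 appears only in Liam's list, so Liam = 8.
Among the 6 still-open variables, 3 fits only Carol (and all 6 values in {3, 4, 6, 7, 9, 10} must be used), so Carol = 3.
The 5 still-open variables draw from only 5 values {4, 6, 7, 9, 10}, so each is used; only Alice can be 7, hence Alice = 7.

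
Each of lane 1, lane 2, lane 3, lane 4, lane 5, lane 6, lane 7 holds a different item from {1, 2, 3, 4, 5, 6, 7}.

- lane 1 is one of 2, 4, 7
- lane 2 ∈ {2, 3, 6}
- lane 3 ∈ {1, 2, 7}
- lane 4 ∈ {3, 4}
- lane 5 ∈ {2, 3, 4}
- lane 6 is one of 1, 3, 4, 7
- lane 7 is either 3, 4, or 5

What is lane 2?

6

The 7 variables together cover exactly {1, 2, 3, 4, 5, 6, 7} — 7 values for 7 variables — and 5 appears only in lane 7's list, so lane 7 = 5.
Among the 6 still-open variables, 6 fits only lane 2 (and all 6 values in {1, 2, 3, 4, 6, 7} must be used), so lane 2 = 6.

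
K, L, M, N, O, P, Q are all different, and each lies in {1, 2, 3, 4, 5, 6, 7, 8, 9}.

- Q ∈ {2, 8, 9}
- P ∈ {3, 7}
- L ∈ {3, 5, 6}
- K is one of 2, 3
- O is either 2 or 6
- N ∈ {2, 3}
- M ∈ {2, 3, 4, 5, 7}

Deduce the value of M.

4

The 2 variables K and N are confined to {2, 3}, which locks those values in; drop them from L, M, O, P, Q.
O's domain is down to {6}, so O = 6. Strike 6 from L.
P must be 7 (only option left). Eliminate 7 elsewhere: M.
That leaves L = 5. So M can't be 5.
So M = 4.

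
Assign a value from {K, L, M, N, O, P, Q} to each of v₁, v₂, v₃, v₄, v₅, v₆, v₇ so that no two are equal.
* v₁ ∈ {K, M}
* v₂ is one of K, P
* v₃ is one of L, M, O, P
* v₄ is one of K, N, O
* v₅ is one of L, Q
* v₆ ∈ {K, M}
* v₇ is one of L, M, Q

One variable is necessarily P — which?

Among the 7 variables, N fits only v₄ (and all 7 values in {K, L, M, N, O, P, Q} must be used), so v₄ = N.
Among the 6 still-open variables, O fits only v₃ (and all 6 values in {K, L, M, O, P, Q} must be used), so v₃ = O.
Among the 5 still-open variables, P fits only v₂ (and all 5 values in {K, L, M, P, Q} must be used), so v₂ = P.

v₂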